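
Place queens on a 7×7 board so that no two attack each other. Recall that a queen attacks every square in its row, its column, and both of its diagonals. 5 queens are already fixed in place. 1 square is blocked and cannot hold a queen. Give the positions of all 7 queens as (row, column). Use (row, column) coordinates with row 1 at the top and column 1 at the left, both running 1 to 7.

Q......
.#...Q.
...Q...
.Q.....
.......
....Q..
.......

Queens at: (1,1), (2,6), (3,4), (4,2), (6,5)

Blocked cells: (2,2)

Row 5: attacked by (1,1)→{1,5}; (2,6)→{3,6}; (3,4)→{2,4,6}; (4,2)→{1,2,3}; (6,5)→{4,5,6}. Safe: 7. Place at column 7.
Row 7: attacked by (1,1)→{1,7}; (2,6)→{1,6}; (3,4)→{4}; (4,2)→{2,5}; (5,7)→{5,7}; (6,5)→{4,5,6}. Safe: 3. Place at column 3.
Columns [1, 6, 4, 2, 7, 5, 3], r−c [0, -4, -1, 2, -2, 1, 4], r+c [2, 8, 7, 6, 12, 11, 10] are all distinct, so no two queens attack.

(1,1) (2,6) (3,4) (4,2) (5,7) (6,5) (7,3)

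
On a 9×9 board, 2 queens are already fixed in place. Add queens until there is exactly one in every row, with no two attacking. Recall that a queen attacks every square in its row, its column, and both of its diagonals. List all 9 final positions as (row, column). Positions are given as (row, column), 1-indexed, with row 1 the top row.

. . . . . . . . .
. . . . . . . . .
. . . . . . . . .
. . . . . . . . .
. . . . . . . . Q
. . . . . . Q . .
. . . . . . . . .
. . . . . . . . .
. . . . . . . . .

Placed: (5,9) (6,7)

(1,3) (2,8) (3,2) (4,4) (5,9) (6,7) (7,5) (8,1) (9,6)

Row 1: attacked by (5,9)→{5,9}; (6,7)→{2,7}. Safe: 1, 3, 4, 6, 8. Place at column 3.
Row 2: attacked by (1,3)→{2,3,4}; (5,9)→{6,9}; (6,7)→{3,7}. Safe: 1, 5, 8. Place at column 8.
Row 3: attacked by (1,3)→{1,3,5}; (2,8)→{7,8,9}; (5,9)→{7,9}; (6,7)→{4,7}. Safe: 2, 6. Place at column 2.
Row 4: attacked by (1,3)→{3,6}; (2,8)→{6,8}; (3,2)→{1,2,3}; (5,9)→{8,9}; (6,7)→{5,7,9}. Safe: 4. Place at column 4.
Row 7: attacked by (1,3)→{3,9}; (2,8)→{3,8}; (3,2)→{2,6}; (4,4)→{1,4,7}; (5,9)→{7,9}; (6,7)→{6,7,8}. Safe: 5. Place at column 5.
Row 8: attacked by (1,3)→{3}; (2,8)→{2,8}; (3,2)→{2,7}; (4,4)→{4,8}; (5,9)→{6,9}; (6,7)→{5,7,9}; (7,5)→{4,5,6}. Safe: 1. Place at column 1.
Row 9: attacked by (1,3)→{3}; (2,8)→{1,8}; (3,2)→{2,8}; (4,4)→{4,9}; (5,9)→{5,9}; (6,7)→{4,7}; (7,5)→{3,5,7}; (8,1)→{1,2}. Safe: 6. Place at column 6.
Columns [3, 8, 2, 4, 9, 7, 5, 1, 6], r−c [-2, -6, 1, 0, -4, -1, 2, 7, 3], r+c [4, 10, 5, 8, 14, 13, 12, 9, 15] are all distinct, so no two queens attack.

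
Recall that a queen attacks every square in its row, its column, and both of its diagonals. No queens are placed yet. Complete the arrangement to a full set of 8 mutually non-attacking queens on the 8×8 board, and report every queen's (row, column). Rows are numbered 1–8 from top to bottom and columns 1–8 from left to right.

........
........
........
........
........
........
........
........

(1,1) (2,7) (3,4) (4,6) (5,8) (6,2) (7,5) (8,3)

Row 1: Safe: 1, 2, 3, 4, 5, 6, 7, 8. Place at column 1.
Row 2: attacked by (1,1)→{1,2}. Safe: 3, 4, 5, 6, 7, 8. Place at column 7.
Row 3: attacked by (1,1)→{1,3}; (2,7)→{6,7,8}. Safe: 2, 4, 5. Place at column 4.
Row 4: attacked by (1,1)→{1,4}; (2,7)→{5,7}; (3,4)→{3,4,5}. Safe: 2, 6, 8. Place at column 6.
Row 5: attacked by (1,1)→{1,5}; (2,7)→{4,7}; (3,4)→{2,4,6}; (4,6)→{5,6,7}. Safe: 3, 8. Place at column 8.
Row 6: attacked by (1,1)→{1,6}; (2,7)→{3,7}; (3,4)→{1,4,7}; (4,6)→{4,6,8}; (5,8)→{7,8}. Safe: 2, 5. Place at column 2.
Row 7: attacked by (1,1)→{1,7}; (2,7)→{2,7}; (3,4)→{4,8}; (4,6)→{3,6}; (5,8)→{6,8}; (6,2)→{1,2,3}. Safe: 5. Place at column 5.
Row 8: attacked by (1,1)→{1,8}; (2,7)→{1,7}; (3,4)→{4}; (4,6)→{2,6}; (5,8)→{5,8}; (6,2)→{2,4}; (7,5)→{4,5,6}. Safe: 3. Place at column 3.
Columns [1, 7, 4, 6, 8, 2, 5, 3], r−c [0, -5, -1, -2, -3, 4, 2, 5], r+c [2, 9, 7, 10, 13, 8, 12, 11] are all distinct, so no two queens attack.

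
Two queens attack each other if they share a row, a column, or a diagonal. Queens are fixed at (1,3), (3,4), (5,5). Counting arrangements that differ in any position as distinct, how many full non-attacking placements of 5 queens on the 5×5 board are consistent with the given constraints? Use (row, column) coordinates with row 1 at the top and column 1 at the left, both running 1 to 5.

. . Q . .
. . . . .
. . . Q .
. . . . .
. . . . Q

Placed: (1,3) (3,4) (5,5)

1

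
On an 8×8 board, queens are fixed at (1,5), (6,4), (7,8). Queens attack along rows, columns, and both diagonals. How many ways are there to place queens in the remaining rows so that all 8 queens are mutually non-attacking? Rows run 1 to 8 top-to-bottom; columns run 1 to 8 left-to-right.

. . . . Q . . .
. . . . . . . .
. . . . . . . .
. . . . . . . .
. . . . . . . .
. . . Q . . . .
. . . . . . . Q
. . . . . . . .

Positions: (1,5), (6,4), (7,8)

Branch on row 2: col 1 → 0; col 2 → 1; col 7 → 0.
Sum: 0 + 1 + 0 = 1.

1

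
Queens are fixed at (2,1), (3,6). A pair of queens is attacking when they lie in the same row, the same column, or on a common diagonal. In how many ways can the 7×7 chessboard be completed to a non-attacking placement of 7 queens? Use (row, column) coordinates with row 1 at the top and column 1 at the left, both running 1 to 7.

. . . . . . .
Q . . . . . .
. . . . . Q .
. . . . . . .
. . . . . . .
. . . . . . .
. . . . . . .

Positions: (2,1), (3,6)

Branch on row 1: col 3 → 2; col 5 → 1; col 7 → 0.
Sum: 2 + 1 + 0 = 3.

3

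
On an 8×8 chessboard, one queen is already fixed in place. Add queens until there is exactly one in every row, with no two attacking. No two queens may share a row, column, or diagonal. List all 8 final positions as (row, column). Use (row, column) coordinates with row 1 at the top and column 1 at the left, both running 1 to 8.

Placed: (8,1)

Row 1: attacked by (8,1)→{1,8}. Safe: 2, 3, 4, 5, 6, 7. Place at column 3.
Row 2: attacked by (1,3)→{2,3,4}; (8,1)→{1,7}. Safe: 5, 6, 8. Place at column 5.
Row 3: attacked by (1,3)→{1,3,5}; (2,5)→{4,5,6}; (8,1)→{1,6}. Safe: 2, 7, 8. Place at column 2.
Row 4: attacked by (1,3)→{3,6}; (2,5)→{3,5,7}; (3,2)→{1,2,3}; (8,1)→{1,5}. Safe: 4, 8. Place at column 8.
Row 5: attacked by (1,3)→{3,7}; (2,5)→{2,5,8}; (3,2)→{2,4}; (4,8)→{7,8}; (8,1)→{1,4}. Safe: 6. Place at column 6.
Row 6: attacked by (1,3)→{3,8}; (2,5)→{1,5}; (3,2)→{2,5}; (4,8)→{6,8}; (5,6)→{5,6,7}; (8,1)→{1,3}. Safe: 4. Place at column 4.
Row 7: attacked by (1,3)→{3}; (2,5)→{5}; (3,2)→{2,6}; (4,8)→{5,8}; (5,6)→{4,6,8}; (6,4)→{3,4,5}; (8,1)→{1,2}. Safe: 7. Place at column 7.
Columns [3, 5, 2, 8, 6, 4, 7, 1], r−c [-2, -3, 1, -4, -1, 2, 0, 7], r+c [4, 7, 5, 12, 11, 10, 14, 9] are all distinct, so no two queens attack.

(1,3) (2,5) (3,2) (4,8) (5,6) (6,4) (7,7) (8,1)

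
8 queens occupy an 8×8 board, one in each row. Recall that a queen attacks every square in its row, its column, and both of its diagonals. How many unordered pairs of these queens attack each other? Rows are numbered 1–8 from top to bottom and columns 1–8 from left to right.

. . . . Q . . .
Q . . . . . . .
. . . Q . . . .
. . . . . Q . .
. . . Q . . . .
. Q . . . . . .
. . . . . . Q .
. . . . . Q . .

Same column: (3,4)–(5,4) (column 4); (4,6)–(8,6) (column 6).
Same diagonal: (2,1)–(5,4) (|2−5| = |1−4| = 3); (7,7)–(8,6) (|7−8| = |7−6| = 1).
Total attacking pairs: 4.

4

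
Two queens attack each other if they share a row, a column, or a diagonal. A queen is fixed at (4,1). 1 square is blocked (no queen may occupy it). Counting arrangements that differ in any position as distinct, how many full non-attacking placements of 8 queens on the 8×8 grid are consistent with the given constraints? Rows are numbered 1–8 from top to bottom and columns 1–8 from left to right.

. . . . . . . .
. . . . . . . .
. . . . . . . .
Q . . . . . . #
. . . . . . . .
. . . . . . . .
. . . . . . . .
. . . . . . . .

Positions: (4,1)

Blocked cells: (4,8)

18

Branch on row 1: col 2 → 2; col 3 → 4; col 5 → 5; col 6 → 4; col 7 → 2; col 8 → 1.
Sum: 2 + 4 + 5 + 4 + 2 + 1 = 18.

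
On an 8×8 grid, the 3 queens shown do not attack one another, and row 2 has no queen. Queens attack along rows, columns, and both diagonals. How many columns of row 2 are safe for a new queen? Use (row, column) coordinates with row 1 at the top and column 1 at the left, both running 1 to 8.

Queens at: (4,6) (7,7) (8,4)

(4,6) attacks row 2 at column 6 and diagonals 4, 8.
(7,7) attacks row 2 at column 7 and diagonals 2.
(8,4) attacks row 2 at column 4.
Attacked columns: {2, 4, 6, 7, 8}. Safe: {1, 3, 5}.

3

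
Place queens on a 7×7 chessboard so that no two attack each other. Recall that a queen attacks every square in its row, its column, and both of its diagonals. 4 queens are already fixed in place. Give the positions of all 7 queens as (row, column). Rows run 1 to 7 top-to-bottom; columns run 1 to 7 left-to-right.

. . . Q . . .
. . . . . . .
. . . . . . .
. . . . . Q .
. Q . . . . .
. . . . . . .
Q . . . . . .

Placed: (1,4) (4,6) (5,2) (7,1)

(1,4) (2,7) (3,3) (4,6) (5,2) (6,5) (7,1)

Row 2: attacked by (1,4)→{3,4,5}; (4,6)→{4,6}; (5,2)→{2,5}; (7,1)→{1,6}. Safe: 7. Place at column 7.
Row 3: attacked by (1,4)→{2,4,6}; (2,7)→{6,7}; (4,6)→{5,6,7}; (5,2)→{2,4}; (7,1)→{1,5}. Safe: 3. Place at column 3.
Row 6: attacked by (1,4)→{4}; (2,7)→{3,7}; (3,3)→{3,6}; (4,6)→{4,6}; (5,2)→{1,2,3}; (7,1)→{1,2}. Safe: 5. Place at column 5.
Columns [4, 7, 3, 6, 2, 5, 1], r−c [-3, -5, 0, -2, 3, 1, 6], r+c [5, 9, 6, 10, 7, 11, 8] are all distinct, so no two queens attack.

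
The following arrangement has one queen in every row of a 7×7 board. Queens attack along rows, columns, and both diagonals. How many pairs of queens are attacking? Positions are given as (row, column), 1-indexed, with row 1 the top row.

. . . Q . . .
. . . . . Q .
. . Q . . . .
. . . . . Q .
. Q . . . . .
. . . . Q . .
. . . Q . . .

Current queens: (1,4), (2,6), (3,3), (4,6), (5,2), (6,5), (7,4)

Same column: (1,4)–(7,4) (column 4); (2,6)–(4,6) (column 6).
Same diagonal: (5,2)–(7,4) (|5−7| = |2−4| = 2); (6,5)–(7,4) (|6−7| = |5−4| = 1).
Total attacking pairs: 4.

4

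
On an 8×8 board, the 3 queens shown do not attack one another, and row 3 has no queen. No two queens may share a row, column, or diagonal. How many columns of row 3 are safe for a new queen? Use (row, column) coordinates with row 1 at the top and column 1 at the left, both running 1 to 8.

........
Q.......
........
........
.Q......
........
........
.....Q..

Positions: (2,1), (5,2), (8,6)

4

(2,1) attacks row 3 at column 1 and diagonals 2.
(5,2) attacks row 3 at column 2 and diagonals 4.
(8,6) attacks row 3 at column 6 and diagonals 1.
Attacked columns: {1, 2, 4, 6}. Safe: {3, 5, 7, 8}.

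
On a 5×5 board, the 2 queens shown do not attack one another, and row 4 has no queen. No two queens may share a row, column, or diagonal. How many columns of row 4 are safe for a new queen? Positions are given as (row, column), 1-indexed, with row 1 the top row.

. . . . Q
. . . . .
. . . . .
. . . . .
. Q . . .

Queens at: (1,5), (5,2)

(1,5) attacks row 4 at column 5 and diagonals 2.
(5,2) attacks row 4 at column 2 and diagonals 1, 3.
Attacked columns: {1, 2, 3, 5}. Safe: {4}.

1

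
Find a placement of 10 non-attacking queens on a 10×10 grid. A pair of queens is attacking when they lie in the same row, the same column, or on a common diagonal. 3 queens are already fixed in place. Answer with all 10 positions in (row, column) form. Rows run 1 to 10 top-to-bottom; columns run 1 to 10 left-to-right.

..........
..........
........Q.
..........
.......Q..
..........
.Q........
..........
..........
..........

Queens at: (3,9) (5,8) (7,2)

Row 1: attacked by (3,9)→{7,9}; (5,8)→{4,8}; (7,2)→{2,8}. Safe: 1, 3, 5, 6, 10. Place at column 3.
Row 2: attacked by (1,3)→{2,3,4}; (3,9)→{8,9,10}; (5,8)→{5,8}; (7,2)→{2,7}. Safe: 1, 6. Place at column 6.
Row 4: attacked by (1,3)→{3,6}; (2,6)→{4,6,8}; (3,9)→{8,9,10}; (5,8)→{7,8,9}; (7,2)→{2,5}. Safe: 1. Place at column 1.
Row 6: attacked by (1,3)→{3,8}; (2,6)→{2,6,10}; (3,9)→{6,9}; (4,1)→{1,3}; (5,8)→{7,8,9}; (7,2)→{1,2,3}. Safe: 4, 5. Place at column 4.
Row 8: attacked by (1,3)→{3,10}; (2,6)→{6}; (3,9)→{4,9}; (4,1)→{1,5}; (5,8)→{5,8}; (6,4)→{2,4,6}; (7,2)→{1,2,3}. Safe: 7. Place at column 7.
Row 9: attacked by (1,3)→{3}; (2,6)→{6}; (3,9)→{3,9}; (4,1)→{1,6}; (5,8)→{4,8}; (6,4)→{1,4,7}; (7,2)→{2,4}; (8,7)→{6,7,8}. Safe: 5, 10. Place at column 5.
Row 10: attacked by (1,3)→{3}; (2,6)→{6}; (3,9)→{2,9}; (4,1)→{1,7}; (5,8)→{3,8}; (6,4)→{4,8}; (7,2)→{2,5}; (8,7)→{5,7,9}; (9,5)→{4,5,6}. Safe: 10. Place at column 10.
Columns [3, 6, 9, 1, 8, 4, 2, 7, 5, 10], r−c [-2, -4, -6, 3, -3, 2, 5, 1, 4, 0], r+c [4, 8, 12, 5, 13, 10, 9, 15, 14, 20] are all distinct, so no two queens attack.

(1,3) (2,6) (3,9) (4,1) (5,8) (6,4) (7,2) (8,7) (9,5) (10,10)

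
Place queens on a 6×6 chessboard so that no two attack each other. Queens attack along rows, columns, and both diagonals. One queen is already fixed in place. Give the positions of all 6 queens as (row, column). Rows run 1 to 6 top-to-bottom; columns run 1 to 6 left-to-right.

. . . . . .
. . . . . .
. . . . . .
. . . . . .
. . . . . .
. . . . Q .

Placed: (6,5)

Row 1: attacked by (6,5)→{5}. Safe: 1, 2, 3, 4, 6. Place at column 2.
Row 2: attacked by (1,2)→{1,2,3}; (6,5)→{1,5}. Safe: 4, 6. Place at column 4.
Row 3: attacked by (1,2)→{2,4}; (2,4)→{3,4,5}; (6,5)→{2,5}. Safe: 1, 6. Place at column 6.
Row 4: attacked by (1,2)→{2,5}; (2,4)→{2,4,6}; (3,6)→{5,6}; (6,5)→{3,5}. Safe: 1. Place at column 1.
Row 5: attacked by (1,2)→{2,6}; (2,4)→{1,4}; (3,6)→{4,6}; (4,1)→{1,2}; (6,5)→{4,5,6}. Safe: 3. Place at column 3.
Columns [2, 4, 6, 1, 3, 5], r−c [-1, -2, -3, 3, 2, 1], r+c [3, 6, 9, 5, 8, 11] are all distinct, so no two queens attack.

(1,2) (2,4) (3,6) (4,1) (5,3) (6,5)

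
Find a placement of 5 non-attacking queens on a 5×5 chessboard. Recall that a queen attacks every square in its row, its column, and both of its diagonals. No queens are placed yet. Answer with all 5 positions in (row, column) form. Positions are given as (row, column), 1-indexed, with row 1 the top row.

(1,4) (2,1) (3,3) (4,5) (5,2)

Row 1: Safe: 1, 2, 3, 4, 5. Place at column 4.
Row 2: attacked by (1,4)→{3,4,5}. Safe: 1, 2. Place at column 1.
Row 3: attacked by (1,4)→{2,4}; (2,1)→{1,2}. Safe: 3, 5. Place at column 3.
Row 4: attacked by (1,4)→{1,4}; (2,1)→{1,3}; (3,3)→{2,3,4}. Safe: 5. Place at column 5.
Row 5: attacked by (1,4)→{4}; (2,1)→{1,4}; (3,3)→{1,3,5}; (4,5)→{4,5}. Safe: 2. Place at column 2.
Columns [4, 1, 3, 5, 2], r−c [-3, 1, 0, -1, 3], r+c [5, 3, 6, 9, 7] are all distinct, so no two queens attack.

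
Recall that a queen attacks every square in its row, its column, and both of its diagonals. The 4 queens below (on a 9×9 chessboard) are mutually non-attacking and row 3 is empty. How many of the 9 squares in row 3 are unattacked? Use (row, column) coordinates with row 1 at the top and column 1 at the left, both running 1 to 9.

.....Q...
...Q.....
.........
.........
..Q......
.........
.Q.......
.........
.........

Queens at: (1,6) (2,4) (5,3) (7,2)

(1,6) attacks row 3 at column 6 and diagonals 4, 8.
(2,4) attacks row 3 at column 4 and diagonals 3, 5.
(5,3) attacks row 3 at column 3 and diagonals 1, 5.
(7,2) attacks row 3 at column 2 and diagonals 6.
Attacked columns: {1, 2, 3, 4, 5, 6, 8}. Safe: {7, 9}.

2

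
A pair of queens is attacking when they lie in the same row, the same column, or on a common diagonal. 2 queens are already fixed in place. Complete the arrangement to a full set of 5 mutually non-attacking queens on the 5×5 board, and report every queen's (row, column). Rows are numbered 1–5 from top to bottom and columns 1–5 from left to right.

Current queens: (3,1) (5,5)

Row 1: attacked by (3,1)→{1,3}; (5,5)→{1,5}. Safe: 2, 4. Place at column 2.
Row 2: attacked by (1,2)→{1,2,3}; (3,1)→{1,2}; (5,5)→{2,5}. Safe: 4. Place at column 4.
Row 4: attacked by (1,2)→{2,5}; (2,4)→{2,4}; (3,1)→{1,2}; (5,5)→{4,5}. Safe: 3. Place at column 3.
Columns [2, 4, 1, 3, 5], r−c [-1, -2, 2, 1, 0], r+c [3, 6, 4, 7, 10] are all distinct, so no two queens attack.

(1,2) (2,4) (3,1) (4,3) (5,5)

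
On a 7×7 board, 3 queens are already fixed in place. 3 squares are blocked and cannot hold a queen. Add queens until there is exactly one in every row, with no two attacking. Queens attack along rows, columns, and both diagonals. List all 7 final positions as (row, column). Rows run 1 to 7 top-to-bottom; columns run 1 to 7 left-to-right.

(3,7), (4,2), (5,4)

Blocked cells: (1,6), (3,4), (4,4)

(1,3) (2,5) (3,7) (4,2) (5,4) (6,6) (7,1)

Row 1: attacked by (3,7)→{5,7}; (4,2)→{2,5}; (5,4)→{4}. Blocked: 6. Safe: 1, 3. Place at column 3.
Row 2: attacked by (1,3)→{2,3,4}; (3,7)→{6,7}; (4,2)→{2,4}; (5,4)→{1,4,7}. Safe: 5. Place at column 5.
Row 6: attacked by (1,3)→{3}; (2,5)→{1,5}; (3,7)→{4,7}; (4,2)→{2,4}; (5,4)→{3,4,5}. Safe: 6. Place at column 6.
Row 7: attacked by (1,3)→{3}; (2,5)→{5}; (3,7)→{3,7}; (4,2)→{2,5}; (5,4)→{2,4,6}; (6,6)→{5,6,7}. Safe: 1. Place at column 1.
Columns [3, 5, 7, 2, 4, 6, 1], r−c [-2, -3, -4, 2, 1, 0, 6], r+c [4, 7, 10, 6, 9, 12, 8] are all distinct, so no two queens attack.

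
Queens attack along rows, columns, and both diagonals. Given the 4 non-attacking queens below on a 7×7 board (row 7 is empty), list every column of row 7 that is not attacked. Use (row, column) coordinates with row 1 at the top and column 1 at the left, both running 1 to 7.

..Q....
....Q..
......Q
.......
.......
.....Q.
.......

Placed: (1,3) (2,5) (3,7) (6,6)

columns 1, 2, 4

(1,3) attacks row 7 at column 3.
(2,5) attacks row 7 at column 5.
(3,7) attacks row 7 at column 7 and diagonals 3.
(6,6) attacks row 7 at column 6 and diagonals 5, 7.
Attacked columns: {3, 5, 6, 7}. Safe: {1, 2, 4}.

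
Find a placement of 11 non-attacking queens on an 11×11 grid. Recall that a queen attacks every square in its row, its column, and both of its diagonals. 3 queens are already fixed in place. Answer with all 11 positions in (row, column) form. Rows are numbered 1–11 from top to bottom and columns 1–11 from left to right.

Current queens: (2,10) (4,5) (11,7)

(1,1) (2,10) (3,2) (4,5) (5,8) (6,11) (7,9) (8,3) (9,6) (10,4) (11,7)

Row 1: attacked by (2,10)→{9,10,11}; (4,5)→{2,5,8}; (11,7)→{7}. Safe: 1, 3, 4, 6. Place at column 1.
Row 3: attacked by (1,1)→{1,3}; (2,10)→{9,10,11}; (4,5)→{4,5,6}; (11,7)→{7}. Safe: 2, 8. Place at column 2.
Row 5: attacked by (1,1)→{1,5}; (2,10)→{7,10}; (3,2)→{2,4}; (4,5)→{4,5,6}; (11,7)→{1,7}. Safe: 3, 8, 9, 11. Place at column 8.
Row 6: attacked by (1,1)→{1,6}; (2,10)→{6,10}; (3,2)→{2,5}; (4,5)→{3,5,7}; (5,8)→{7,8,9}; (11,7)→{2,7}. Safe: 4, 11. Place at column 11.
Row 7: attacked by (1,1)→{1,7}; (2,10)→{5,10}; (3,2)→{2,6}; (4,5)→{2,5,8}; (5,8)→{6,8,10}; (6,11)→{10,11}; (11,7)→{3,7,11}. Safe: 4, 9. Place at column 9.
Row 8: attacked by (1,1)→{1,8}; (2,10)→{4,10}; (3,2)→{2,7}; (4,5)→{1,5,9}; (5,8)→{5,8,11}; (6,11)→{9,11}; (7,9)→{8,9,10}; (11,7)→{4,7,10}. Safe: 3, 6. Place at column 3.
Row 9: attacked by (1,1)→{1,9}; (2,10)→{3,10}; (3,2)→{2,8}; (4,5)→{5,10}; (5,8)→{4,8}; (6,11)→{8,11}; (7,9)→{7,9,11}; (8,3)→{2,3,4}; (11,7)→{5,7,9}. Safe: 6. Place at column 6.
Row 10: attacked by (1,1)→{1,10}; (2,10)→{2,10}; (3,2)→{2,9}; (4,5)→{5,11}; (5,8)→{3,8}; (6,11)→{7,11}; (7,9)→{6,9}; (8,3)→{1,3,5}; (9,6)→{5,6,7}; (11,7)→{6,7,8}. Safe: 4. Place at column 4.
Columns [1, 10, 2, 5, 8, 11, 9, 3, 6, 4, 7], r−c [0, -8, 1, -1, -3, -5, -2, 5, 3, 6, 4], r+c [2, 12, 5, 9, 13, 17, 16, 11, 15, 14, 18] are all distinct, so no two queens attack.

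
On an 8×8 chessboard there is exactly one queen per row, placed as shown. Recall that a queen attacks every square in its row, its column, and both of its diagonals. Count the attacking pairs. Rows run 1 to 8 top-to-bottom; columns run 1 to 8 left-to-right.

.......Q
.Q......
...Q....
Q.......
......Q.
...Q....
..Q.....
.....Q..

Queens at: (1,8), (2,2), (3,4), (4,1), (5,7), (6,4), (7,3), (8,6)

3

Same column: (3,4)–(6,4) (column 4).
Same diagonal: (6,4)–(7,3) (|6−7| = |4−3| = 1); (6,4)–(8,6) (|6−8| = |4−6| = 2).
Total attacking pairs: 3.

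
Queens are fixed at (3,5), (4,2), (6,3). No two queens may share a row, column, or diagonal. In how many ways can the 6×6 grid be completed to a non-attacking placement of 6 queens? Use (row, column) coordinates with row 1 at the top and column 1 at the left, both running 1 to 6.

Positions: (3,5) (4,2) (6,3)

1

Branch on row 1: col 1 → 0; col 4 → 1; col 6 → 0.
Sum: 0 + 1 + 0 = 1.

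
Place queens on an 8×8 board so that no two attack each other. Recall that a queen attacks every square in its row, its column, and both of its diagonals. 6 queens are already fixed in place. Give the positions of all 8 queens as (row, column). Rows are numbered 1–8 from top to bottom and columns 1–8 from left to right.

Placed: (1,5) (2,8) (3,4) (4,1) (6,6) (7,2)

(1,5) (2,8) (3,4) (4,1) (5,3) (6,6) (7,2) (8,7)

Row 5: attacked by (1,5)→{1,5}; (2,8)→{5,8}; (3,4)→{2,4,6}; (4,1)→{1,2}; (6,6)→{5,6,7}; (7,2)→{2,4}. Safe: 3. Place at column 3.
Row 8: attacked by (1,5)→{5}; (2,8)→{2,8}; (3,4)→{4}; (4,1)→{1,5}; (5,3)→{3,6}; (6,6)→{4,6,8}; (7,2)→{1,2,3}. Safe: 7. Place at column 7.
Columns [5, 8, 4, 1, 3, 6, 2, 7], r−c [-4, -6, -1, 3, 2, 0, 5, 1], r+c [6, 10, 7, 5, 8, 12, 9, 15] are all distinct, so no two queens attack.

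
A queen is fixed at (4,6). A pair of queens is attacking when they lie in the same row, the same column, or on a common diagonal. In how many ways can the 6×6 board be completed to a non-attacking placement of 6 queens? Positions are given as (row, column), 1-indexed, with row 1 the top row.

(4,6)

1

Branch on row 1: col 1 → 0; col 2 → 0; col 4 → 0; col 5 → 1.
Sum: 0 + 0 + 0 + 1 = 1.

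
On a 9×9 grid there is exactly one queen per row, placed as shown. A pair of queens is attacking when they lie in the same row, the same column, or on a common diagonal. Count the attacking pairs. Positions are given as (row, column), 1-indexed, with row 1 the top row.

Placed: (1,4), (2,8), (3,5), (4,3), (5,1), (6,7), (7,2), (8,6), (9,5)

3

Same column: (3,5)–(9,5) (column 5).
Same diagonal: (5,1)–(9,5) (|5−9| = |1−5| = 4); (8,6)–(9,5) (|8−9| = |6−5| = 1).
Total attacking pairs: 3.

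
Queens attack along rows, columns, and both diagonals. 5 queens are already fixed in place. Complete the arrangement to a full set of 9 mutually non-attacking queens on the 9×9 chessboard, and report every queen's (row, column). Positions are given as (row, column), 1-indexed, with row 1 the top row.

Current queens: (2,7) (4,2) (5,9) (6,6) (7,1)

(1,3) (2,7) (3,4) (4,2) (5,9) (6,6) (7,1) (8,5) (9,8)

Row 1: attacked by (2,7)→{6,7,8}; (4,2)→{2,5}; (5,9)→{5,9}; (6,6)→{1,6}; (7,1)→{1,7}. Safe: 3, 4. Place at column 3.
Row 3: attacked by (1,3)→{1,3,5}; (2,7)→{6,7,8}; (4,2)→{1,2,3}; (5,9)→{7,9}; (6,6)→{3,6,9}; (7,1)→{1,5}. Safe: 4. Place at column 4.
Row 8: attacked by (1,3)→{3}; (2,7)→{1,7}; (3,4)→{4,9}; (4,2)→{2,6}; (5,9)→{6,9}; (6,6)→{4,6,8}; (7,1)→{1,2}. Safe: 5. Place at column 5.
Row 9: attacked by (1,3)→{3}; (2,7)→{7}; (3,4)→{4}; (4,2)→{2,7}; (5,9)→{5,9}; (6,6)→{3,6,9}; (7,1)→{1,3}; (8,5)→{4,5,6}. Safe: 8. Place at column 8.
Columns [3, 7, 4, 2, 9, 6, 1, 5, 8], r−c [-2, -5, -1, 2, -4, 0, 6, 3, 1], r+c [4, 9, 7, 6, 14, 12, 8, 13, 17] are all distinct, so no two queens attack.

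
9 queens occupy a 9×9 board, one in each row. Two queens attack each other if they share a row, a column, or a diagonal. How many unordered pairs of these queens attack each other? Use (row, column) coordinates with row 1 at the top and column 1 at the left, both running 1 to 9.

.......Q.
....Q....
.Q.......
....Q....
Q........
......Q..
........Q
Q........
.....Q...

Same column: (2,5)–(4,5) (column 5); (5,1)–(8,1) (column 1).
Same diagonal: (1,8)–(4,5) (|1−4| = |8−5| = 3); (1,8)–(8,1) (|1−8| = |8−1| = 7); (4,5)–(6,7) (|4−6| = |5−7| = 2); (4,5)–(8,1) (|4−8| = |5−1| = 4).
Total attacking pairs: 6.

6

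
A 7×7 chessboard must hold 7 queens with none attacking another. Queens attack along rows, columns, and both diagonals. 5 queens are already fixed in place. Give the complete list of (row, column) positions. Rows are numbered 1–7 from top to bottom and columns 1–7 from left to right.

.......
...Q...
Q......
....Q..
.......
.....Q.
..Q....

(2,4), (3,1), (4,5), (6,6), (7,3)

(1,7) (2,4) (3,1) (4,5) (5,2) (6,6) (7,3)

Row 1: attacked by (2,4)→{3,4,5}; (3,1)→{1,3}; (4,5)→{2,5}; (6,6)→{1,6}; (7,3)→{3}. Safe: 7. Place at column 7.
Row 5: attacked by (1,7)→{3,7}; (2,4)→{1,4,7}; (3,1)→{1,3}; (4,5)→{4,5,6}; (6,6)→{5,6,7}; (7,3)→{1,3,5}. Safe: 2. Place at column 2.
Columns [7, 4, 1, 5, 2, 6, 3], r−c [-6, -2, 2, -1, 3, 0, 4], r+c [8, 6, 4, 9, 7, 12, 10] are all distinct, so no two queens attack.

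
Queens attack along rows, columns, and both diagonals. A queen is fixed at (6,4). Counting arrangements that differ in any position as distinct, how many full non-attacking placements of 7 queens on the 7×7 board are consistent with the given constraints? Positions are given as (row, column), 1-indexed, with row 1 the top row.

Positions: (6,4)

Branch on row 1: col 1 → 1; col 2 → 1; col 3 → 1; col 5 → 1; col 6 → 1; col 7 → 1.
Sum: 1 + 1 + 1 + 1 + 1 + 1 = 6.

6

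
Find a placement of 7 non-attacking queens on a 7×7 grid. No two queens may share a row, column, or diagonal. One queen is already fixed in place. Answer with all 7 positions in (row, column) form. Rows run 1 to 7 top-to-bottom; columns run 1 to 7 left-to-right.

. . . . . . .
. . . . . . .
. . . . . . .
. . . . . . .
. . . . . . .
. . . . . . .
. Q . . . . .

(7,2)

Row 1: attacked by (7,2)→{2}. Safe: 1, 3, 4, 5, 6, 7. Place at column 6.
Row 2: attacked by (1,6)→{5,6,7}; (7,2)→{2,7}. Safe: 1, 3, 4. Place at column 3.
Row 3: attacked by (1,6)→{4,6}; (2,3)→{2,3,4}; (7,2)→{2,6}. Safe: 1, 5, 7. Place at column 7.
Row 4: attacked by (1,6)→{3,6}; (2,3)→{1,3,5}; (3,7)→{6,7}; (7,2)→{2,5}. Safe: 4. Place at column 4.
Row 5: attacked by (1,6)→{2,6}; (2,3)→{3,6}; (3,7)→{5,7}; (4,4)→{3,4,5}; (7,2)→{2,4}. Safe: 1. Place at column 1.
Row 6: attacked by (1,6)→{1,6}; (2,3)→{3,7}; (3,7)→{4,7}; (4,4)→{2,4,6}; (5,1)→{1,2}; (7,2)→{1,2,3}. Safe: 5. Place at column 5.
Columns [6, 3, 7, 4, 1, 5, 2], r−c [-5, -1, -4, 0, 4, 1, 5], r+c [7, 5, 10, 8, 6, 11, 9] are all distinct, so no two queens attack.

(1,6) (2,3) (3,7) (4,4) (5,1) (6,5) (7,2)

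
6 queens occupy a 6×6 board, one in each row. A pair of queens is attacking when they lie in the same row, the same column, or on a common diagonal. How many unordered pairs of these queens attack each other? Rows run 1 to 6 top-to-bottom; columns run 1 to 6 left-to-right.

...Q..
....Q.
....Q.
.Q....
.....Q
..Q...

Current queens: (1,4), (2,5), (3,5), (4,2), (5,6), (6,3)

2

Same column: (2,5)–(3,5) (column 5).
Same diagonal: (1,4)–(2,5) (|1−2| = |4−5| = 1).
Total attacking pairs: 2.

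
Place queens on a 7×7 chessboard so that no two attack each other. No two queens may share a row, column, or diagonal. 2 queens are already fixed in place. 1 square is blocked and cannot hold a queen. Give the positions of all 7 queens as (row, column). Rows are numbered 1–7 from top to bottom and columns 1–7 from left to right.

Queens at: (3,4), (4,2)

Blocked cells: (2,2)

(1,1) (2,6) (3,4) (4,2) (5,7) (6,5) (7,3)

Row 1: attacked by (3,4)→{2,4,6}; (4,2)→{2,5}. Safe: 1, 3, 7. Place at column 1.
Row 2: attacked by (1,1)→{1,2}; (3,4)→{3,4,5}; (4,2)→{2,4}. Blocked: 2. Safe: 6, 7. Place at column 6.
Row 5: attacked by (1,1)→{1,5}; (2,6)→{3,6}; (3,4)→{2,4,6}; (4,2)→{1,2,3}. Safe: 7. Place at column 7.
Row 6: attacked by (1,1)→{1,6}; (2,6)→{2,6}; (3,4)→{1,4,7}; (4,2)→{2,4}; (5,7)→{6,7}. Safe: 3, 5. Place at column 5.
Row 7: attacked by (1,1)→{1,7}; (2,6)→{1,6}; (3,4)→{4}; (4,2)→{2,5}; (5,7)→{5,7}; (6,5)→{4,5,6}. Safe: 3. Place at column 3.
Columns [1, 6, 4, 2, 7, 5, 3], r−c [0, -4, -1, 2, -2, 1, 4], r+c [2, 8, 7, 6, 12, 11, 10] are all distinct, so no two queens attack.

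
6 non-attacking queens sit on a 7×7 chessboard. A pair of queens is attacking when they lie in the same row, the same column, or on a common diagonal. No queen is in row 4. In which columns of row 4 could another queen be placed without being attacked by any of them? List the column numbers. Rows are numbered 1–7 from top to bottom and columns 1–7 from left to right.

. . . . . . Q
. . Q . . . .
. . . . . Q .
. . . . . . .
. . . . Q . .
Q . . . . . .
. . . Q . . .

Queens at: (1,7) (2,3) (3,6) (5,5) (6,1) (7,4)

columns 2

(1,7) attacks row 4 at column 7 and diagonals 4.
(2,3) attacks row 4 at column 3 and diagonals 1, 5.
(3,6) attacks row 4 at column 6 and diagonals 5, 7.
(5,5) attacks row 4 at column 5 and diagonals 4, 6.
(6,1) attacks row 4 at column 1 and diagonals 3.
(7,4) attacks row 4 at column 4 and diagonals 1, 7.
Attacked columns: {1, 3, 4, 5, 6, 7}. Safe: {2}.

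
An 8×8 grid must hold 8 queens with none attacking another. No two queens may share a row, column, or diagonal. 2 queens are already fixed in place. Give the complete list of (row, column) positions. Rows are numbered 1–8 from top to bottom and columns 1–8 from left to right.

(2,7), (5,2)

Row 1: attacked by (2,7)→{6,7,8}; (5,2)→{2,6}. Safe: 1, 3, 4, 5. Place at column 1.
Row 3: attacked by (1,1)→{1,3}; (2,7)→{6,7,8}; (5,2)→{2,4}. Safe: 5. Place at column 5.
Row 4: attacked by (1,1)→{1,4}; (2,7)→{5,7}; (3,5)→{4,5,6}; (5,2)→{1,2,3}. Safe: 8. Place at column 8.
Row 6: attacked by (1,1)→{1,6}; (2,7)→{3,7}; (3,5)→{2,5,8}; (4,8)→{6,8}; (5,2)→{1,2,3}. Safe: 4. Place at column 4.
Row 7: attacked by (1,1)→{1,7}; (2,7)→{2,7}; (3,5)→{1,5}; (4,8)→{5,8}; (5,2)→{2,4}; (6,4)→{3,4,5}. Safe: 6. Place at column 6.
Row 8: attacked by (1,1)→{1,8}; (2,7)→{1,7}; (3,5)→{5}; (4,8)→{4,8}; (5,2)→{2,5}; (6,4)→{2,4,6}; (7,6)→{5,6,7}. Safe: 3. Place at column 3.
Columns [1, 7, 5, 8, 2, 4, 6, 3], r−c [0, -5, -2, -4, 3, 2, 1, 5], r+c [2, 9, 8, 12, 7, 10, 13, 11] are all distinct, so no two queens attack.

(1,1) (2,7) (3,5) (4,8) (5,2) (6,4) (7,6) (8,3)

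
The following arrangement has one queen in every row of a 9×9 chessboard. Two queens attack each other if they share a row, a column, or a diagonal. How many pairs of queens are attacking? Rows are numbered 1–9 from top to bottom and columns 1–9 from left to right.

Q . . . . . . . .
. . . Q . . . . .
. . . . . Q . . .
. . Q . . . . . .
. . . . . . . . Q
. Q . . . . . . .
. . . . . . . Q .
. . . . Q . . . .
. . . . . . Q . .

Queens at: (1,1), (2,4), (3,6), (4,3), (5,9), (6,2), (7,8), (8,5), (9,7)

0

All columns are distinct and no two queens satisfy |Δrow| = |Δcol|, so no pair attacks.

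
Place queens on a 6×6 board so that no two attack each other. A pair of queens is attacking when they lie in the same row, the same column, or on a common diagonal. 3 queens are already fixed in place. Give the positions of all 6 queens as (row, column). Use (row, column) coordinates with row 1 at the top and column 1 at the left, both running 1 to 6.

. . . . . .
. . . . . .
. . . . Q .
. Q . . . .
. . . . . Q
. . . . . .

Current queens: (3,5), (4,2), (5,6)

Row 1: attacked by (3,5)→{3,5}; (4,2)→{2,5}; (5,6)→{2,6}. Safe: 1, 4. Place at column 4.
Row 2: attacked by (1,4)→{3,4,5}; (3,5)→{4,5,6}; (4,2)→{2,4}; (5,6)→{3,6}. Safe: 1. Place at column 1.
Row 6: attacked by (1,4)→{4}; (2,1)→{1,5}; (3,5)→{2,5}; (4,2)→{2,4}; (5,6)→{5,6}. Safe: 3. Place at column 3.
Columns [4, 1, 5, 2, 6, 3], r−c [-3, 1, -2, 2, -1, 3], r+c [5, 3, 8, 6, 11, 9] are all distinct, so no two queens attack.

(1,4) (2,1) (3,5) (4,2) (5,6) (6,3)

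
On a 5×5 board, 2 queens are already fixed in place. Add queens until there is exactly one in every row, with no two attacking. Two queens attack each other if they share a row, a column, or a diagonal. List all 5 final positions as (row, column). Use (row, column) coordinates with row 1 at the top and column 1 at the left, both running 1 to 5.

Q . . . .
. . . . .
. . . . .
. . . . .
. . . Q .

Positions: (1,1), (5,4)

(1,1) (2,3) (3,5) (4,2) (5,4)

Row 2: attacked by (1,1)→{1,2}; (5,4)→{1,4}. Safe: 3, 5. Place at column 3.
Row 3: attacked by (1,1)→{1,3}; (2,3)→{2,3,4}; (5,4)→{2,4}. Safe: 5. Place at column 5.
Row 4: attacked by (1,1)→{1,4}; (2,3)→{1,3,5}; (3,5)→{4,5}; (5,4)→{3,4,5}. Safe: 2. Place at column 2.
Columns [1, 3, 5, 2, 4], r−c [0, -1, -2, 2, 1], r+c [2, 5, 8, 6, 9] are all distinct, so no two queens attack.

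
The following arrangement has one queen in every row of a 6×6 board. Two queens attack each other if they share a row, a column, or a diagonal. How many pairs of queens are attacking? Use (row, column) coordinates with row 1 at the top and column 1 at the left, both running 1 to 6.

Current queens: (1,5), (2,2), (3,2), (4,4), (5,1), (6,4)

4

Same column: (2,2)–(3,2) (column 2); (4,4)–(6,4) (column 4).
Same diagonal: (1,5)–(5,1) (|1−5| = |5−1| = 4); (2,2)–(4,4) (|2−4| = |2−4| = 2).
Total attacking pairs: 4.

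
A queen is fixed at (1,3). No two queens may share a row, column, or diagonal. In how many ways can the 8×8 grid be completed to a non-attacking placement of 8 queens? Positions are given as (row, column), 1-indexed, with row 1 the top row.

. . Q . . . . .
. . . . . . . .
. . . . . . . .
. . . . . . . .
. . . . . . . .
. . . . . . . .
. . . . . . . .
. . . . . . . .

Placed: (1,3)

Branch on row 2: col 1 → 1; col 5 → 4; col 6 → 8; col 7 → 2; col 8 → 1.
Sum: 1 + 4 + 8 + 2 + 1 = 16.

16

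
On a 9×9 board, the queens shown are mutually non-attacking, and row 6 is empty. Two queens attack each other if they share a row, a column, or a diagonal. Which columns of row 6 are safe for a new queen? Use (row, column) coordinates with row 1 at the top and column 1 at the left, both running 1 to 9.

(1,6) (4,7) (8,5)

columns 2, 4, 8

(1,6) attacks row 6 at column 6 and diagonals 1.
(4,7) attacks row 6 at column 7 and diagonals 5, 9.
(8,5) attacks row 6 at column 5 and diagonals 3, 7.
Attacked columns: {1, 3, 5, 6, 7, 9}. Safe: {2, 4, 8}.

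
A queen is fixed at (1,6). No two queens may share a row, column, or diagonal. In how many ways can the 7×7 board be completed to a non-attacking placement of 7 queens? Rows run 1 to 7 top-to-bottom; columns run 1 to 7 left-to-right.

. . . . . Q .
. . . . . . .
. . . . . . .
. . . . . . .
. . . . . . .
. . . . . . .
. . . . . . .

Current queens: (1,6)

Branch on row 2: col 1 → 1; col 2 → 1; col 3 → 3; col 4 → 2.
Sum: 1 + 1 + 3 + 2 = 7.

7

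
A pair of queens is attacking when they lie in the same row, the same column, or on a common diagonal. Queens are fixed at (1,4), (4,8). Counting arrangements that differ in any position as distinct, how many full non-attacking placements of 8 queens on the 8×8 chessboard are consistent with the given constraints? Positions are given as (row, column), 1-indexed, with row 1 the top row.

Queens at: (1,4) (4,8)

Branch on row 2: col 1 → 2; col 2 → 1; col 7 → 2.
Sum: 2 + 1 + 2 = 5.

5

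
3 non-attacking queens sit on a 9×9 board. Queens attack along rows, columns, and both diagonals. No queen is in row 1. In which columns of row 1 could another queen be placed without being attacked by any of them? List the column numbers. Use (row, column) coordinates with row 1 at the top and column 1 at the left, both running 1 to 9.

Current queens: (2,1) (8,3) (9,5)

(2,1) attacks row 1 at column 1 and diagonals 2.
(8,3) attacks row 1 at column 3.
(9,5) attacks row 1 at column 5.
Attacked columns: {1, 2, 3, 5}. Safe: {4, 6, 7, 8, 9}.

columns 4, 6, 7, 8, 9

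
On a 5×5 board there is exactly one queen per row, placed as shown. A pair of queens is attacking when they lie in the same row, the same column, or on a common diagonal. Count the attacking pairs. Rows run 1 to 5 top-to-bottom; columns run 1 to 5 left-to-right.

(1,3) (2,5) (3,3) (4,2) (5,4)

2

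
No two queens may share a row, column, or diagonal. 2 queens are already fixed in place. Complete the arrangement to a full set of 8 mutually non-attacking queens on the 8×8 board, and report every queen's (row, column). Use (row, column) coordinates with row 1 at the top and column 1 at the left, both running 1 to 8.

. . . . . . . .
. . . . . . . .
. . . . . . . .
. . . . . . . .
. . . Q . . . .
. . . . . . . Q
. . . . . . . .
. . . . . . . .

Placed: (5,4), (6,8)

Row 1: attacked by (5,4)→{4,8}; (6,8)→{3,8}. Safe: 1, 2, 5, 6, 7. Place at column 2.
Row 2: attacked by (1,2)→{1,2,3}; (5,4)→{1,4,7}; (6,8)→{4,8}. Safe: 5, 6. Place at column 6.
Row 3: attacked by (1,2)→{2,4}; (2,6)→{5,6,7}; (5,4)→{2,4,6}; (6,8)→{5,8}. Safe: 1, 3. Place at column 1.
Row 4: attacked by (1,2)→{2,5}; (2,6)→{4,6,8}; (3,1)→{1,2}; (5,4)→{3,4,5}; (6,8)→{6,8}. Safe: 7. Place at column 7.
Row 7: attacked by (1,2)→{2,8}; (2,6)→{1,6}; (3,1)→{1,5}; (4,7)→{4,7}; (5,4)→{2,4,6}; (6,8)→{7,8}. Safe: 3. Place at column 3.
Row 8: attacked by (1,2)→{2}; (2,6)→{6}; (3,1)→{1,6}; (4,7)→{3,7}; (5,4)→{1,4,7}; (6,8)→{6,8}; (7,3)→{2,3,4}. Safe: 5. Place at column 5.
Columns [2, 6, 1, 7, 4, 8, 3, 5], r−c [-1, -4, 2, -3, 1, -2, 4, 3], r+c [3, 8, 4, 11, 9, 14, 10, 13] are all distinct, so no two queens attack.

(1,2) (2,6) (3,1) (4,7) (5,4) (6,8) (7,3) (8,5)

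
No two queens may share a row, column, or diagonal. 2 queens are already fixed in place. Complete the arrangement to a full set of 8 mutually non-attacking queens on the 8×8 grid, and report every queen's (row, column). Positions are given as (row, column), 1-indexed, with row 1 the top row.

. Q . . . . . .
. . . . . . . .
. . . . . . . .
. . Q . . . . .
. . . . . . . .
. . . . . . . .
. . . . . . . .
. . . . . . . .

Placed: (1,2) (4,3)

(1,2) (2,6) (3,8) (4,3) (5,1) (6,4) (7,7) (8,5)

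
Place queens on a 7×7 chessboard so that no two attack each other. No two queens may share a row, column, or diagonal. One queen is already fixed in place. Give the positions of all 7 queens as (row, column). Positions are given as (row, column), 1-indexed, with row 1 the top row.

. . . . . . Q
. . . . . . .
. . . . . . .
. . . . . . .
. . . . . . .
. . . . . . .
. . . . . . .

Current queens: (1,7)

(1,7) (2,5) (3,3) (4,1) (5,6) (6,4) (7,2)

Row 2: attacked by (1,7)→{6,7}. Safe: 1, 2, 3, 4, 5. Place at column 5.
Row 3: attacked by (1,7)→{5,7}; (2,5)→{4,5,6}. Safe: 1, 2, 3. Place at column 3.
Row 4: attacked by (1,7)→{4,7}; (2,5)→{3,5,7}; (3,3)→{2,3,4}. Safe: 1, 6. Place at column 1.
Row 5: attacked by (1,7)→{3,7}; (2,5)→{2,5}; (3,3)→{1,3,5}; (4,1)→{1,2}. Safe: 4, 6. Place at column 6.
Row 6: attacked by (1,7)→{2,7}; (2,5)→{1,5}; (3,3)→{3,6}; (4,1)→{1,3}; (5,6)→{5,6,7}. Safe: 4. Place at column 4.
Row 7: attacked by (1,7)→{1,7}; (2,5)→{5}; (3,3)→{3,7}; (4,1)→{1,4}; (5,6)→{4,6}; (6,4)→{3,4,5}. Safe: 2. Place at column 2.
Columns [7, 5, 3, 1, 6, 4, 2], r−c [-6, -3, 0, 3, -1, 2, 5], r+c [8, 7, 6, 5, 11, 10, 9] are all distinct, so no two queens attack.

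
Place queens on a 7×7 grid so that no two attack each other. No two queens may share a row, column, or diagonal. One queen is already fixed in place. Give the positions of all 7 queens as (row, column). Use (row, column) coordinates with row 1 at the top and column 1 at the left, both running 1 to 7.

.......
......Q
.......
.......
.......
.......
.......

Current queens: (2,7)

Row 1: attacked by (2,7)→{6,7}. Safe: 1, 2, 3, 4, 5. Place at column 2.
Row 3: attacked by (1,2)→{2,4}; (2,7)→{6,7}. Safe: 1, 3, 5. Place at column 5.
Row 4: attacked by (1,2)→{2,5}; (2,7)→{5,7}; (3,5)→{4,5,6}. Safe: 1, 3. Place at column 3.
Row 5: attacked by (1,2)→{2,6}; (2,7)→{4,7}; (3,5)→{3,5,7}; (4,3)→{2,3,4}. Safe: 1. Place at column 1.
Row 6: attacked by (1,2)→{2,7}; (2,7)→{3,7}; (3,5)→{2,5}; (4,3)→{1,3,5}; (5,1)→{1,2}. Safe: 4, 6. Place at column 6.
Row 7: attacked by (1,2)→{2}; (2,7)→{2,7}; (3,5)→{1,5}; (4,3)→{3,6}; (5,1)→{1,3}; (6,6)→{5,6,7}. Safe: 4. Place at column 4.
Columns [2, 7, 5, 3, 1, 6, 4], r−c [-1, -5, -2, 1, 4, 0, 3], r+c [3, 9, 8, 7, 6, 12, 11] are all distinct, so no two queens attack.

(1,2) (2,7) (3,5) (4,3) (5,1) (6,6) (7,4)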